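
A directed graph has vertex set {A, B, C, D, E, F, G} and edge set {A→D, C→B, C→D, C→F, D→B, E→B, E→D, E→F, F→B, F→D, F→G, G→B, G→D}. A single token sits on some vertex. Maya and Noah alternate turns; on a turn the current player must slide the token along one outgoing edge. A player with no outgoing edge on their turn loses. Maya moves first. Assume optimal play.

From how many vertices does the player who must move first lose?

2

Use the standard recursion: the mover loses at a terminal position; elsewhere, the mover wins exactly when some move hands the opponent an L position.
Every edge goes from a vertex to one that appears earlier in the order B, D, G, F, C, E, A, so processing vertices in that order labels each vertex after all of its successors.
B: no outgoing edge → L
D: →B(L), so W
G: →B(L), so W
F: →B(L), so W
C: →B(L), so W
E: →B(L), so W
A: →D(W) only, which is W, so L
The L vertices are A, B; that is 2 in all.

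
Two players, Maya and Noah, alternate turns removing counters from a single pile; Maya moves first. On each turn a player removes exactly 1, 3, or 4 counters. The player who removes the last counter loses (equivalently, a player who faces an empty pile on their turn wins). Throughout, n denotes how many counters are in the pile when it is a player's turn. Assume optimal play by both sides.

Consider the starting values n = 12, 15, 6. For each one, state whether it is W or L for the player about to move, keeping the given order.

Label each position W (a win for the player to move) or L (a loss). A position with no legal move is W; any other position is W exactly when some move reaches an L, and L when every move reaches a W.
n=0: no move; the opponent has just taken the last counter and therefore loses → W
n=1: →0(W) only, which is W, so L
n=2: →1(L), so W
n=3: →2(W), 0(W) — all W, so L
n=4: →3(L), so W
n=5: →1(L), so W
n=6: →3(L), so W
n=7: →3(L), so W
n=8: →7(W), 5(W), 4(W) — all W, so L
n=9: →8(L), so W
n=10: →9(W), 7(W), 6(W) — all W, so L
n=11: →10(L), so W
n=12: →8(L), so W
n=13: →10(L), so W
n=14: →10(L), so W
n=15: →14(W), 12(W), 11(W) — all W, so L

12: W, 15: L, 6: W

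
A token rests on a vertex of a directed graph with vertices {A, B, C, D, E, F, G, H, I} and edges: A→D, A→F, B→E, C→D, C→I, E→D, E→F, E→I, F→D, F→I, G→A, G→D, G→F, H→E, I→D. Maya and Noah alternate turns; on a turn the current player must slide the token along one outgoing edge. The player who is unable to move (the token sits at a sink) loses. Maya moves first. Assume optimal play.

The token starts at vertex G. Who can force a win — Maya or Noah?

Positions with no move are L. A position that does have a move is losing for the player to move precisely when every available move leads to a winning position for the opponent. Fill in the labels:
Every edge goes from a vertex to one that appears earlier in the order D, I, F, E, C, A, G, B, H, so processing vertices in that order labels each vertex after all of its successors.
D: no outgoing edge → L
I: →D(L), so W
F: →D(L), so W
E: →D(L), so W
C: →D(L), so W
A: →D(L), so W
G: →D(L), so W
B: →E(W) only, which is W, so L
H: →E(W) only, which is W, so L
The starting position G is W: Maya should move to D, handing over an L position.

Maya wins.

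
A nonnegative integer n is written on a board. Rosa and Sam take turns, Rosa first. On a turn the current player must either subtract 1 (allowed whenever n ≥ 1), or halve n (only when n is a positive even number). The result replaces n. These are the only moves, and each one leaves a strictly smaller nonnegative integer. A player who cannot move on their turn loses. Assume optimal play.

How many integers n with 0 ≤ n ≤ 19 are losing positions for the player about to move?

Positions with no move are L. A position that does have a move is losing for the player to move precisely when every available move leads to a winning position for the opponent. Fill in the labels:
n=0: no move → L
n=1: W (go to 0, an L position)
n=2: L (sole option 1(W) is W)
n=3: W (go to 2, an L position)
n=4: W (go to 2, an L position)
n=5: L (sole option 4(W) is W)
n=6: W (go to 5, an L position)
n=7: L (sole option 6(W) is W)
n=8: W (go to 7, an L position)
n=9: L (sole option 8(W) is W)
n=10: W (go to 5, an L position)
n=11: L (sole option 10(W) is W)
n=12: W (go to 11, an L position)
n=13: L (sole option 12(W) is W)
n=14: W (go to 7, an L position)
n=15: L (sole option 14(W) is W)
n=16: W (go to 15, an L position)
n=17: L (sole option 16(W) is W)
n=18: W (go to 9, an L position)
n=19: L (sole option 18(W) is W)
L entries with 0 ≤ n ≤ 19: n = 0, 2, 5, 7, 9, 11, 13, 15, 17, 19; that makes 10.

10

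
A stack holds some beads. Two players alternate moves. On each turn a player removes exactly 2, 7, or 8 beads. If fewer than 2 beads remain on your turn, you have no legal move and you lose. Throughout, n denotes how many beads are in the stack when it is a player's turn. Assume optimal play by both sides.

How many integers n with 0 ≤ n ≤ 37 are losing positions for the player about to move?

15

Positions with no move are L. A position that does have a move is losing for the player to move precisely when every available move leads to a winning position for the opponent. Fill in the labels:
n=0: no move → L
n=1: no move → L
n=2: →0(L), so W
n=3: →1(L), so W
n=4: →2(W) only, which is W, so L
n=5: →3(W) only, which is W, so L
n=6: →4(L), so W
n=7: →5(L), so W
n=8: →1(L), so W
n=9: →1(L), so W
n=10: →8(W), 3(W), 2(W) — all W, so L
n=11: →4(L), so W
n=12: →10(L), so W
n=13: →5(L), so W
n=14: →12(W), 7(W), 6(W) — all W, so L
n=15: →13(W), 8(W), 7(W) — all W, so L
n=16: →14(L), so W
n=17: →15(L), so W
n=18: →10(L), so W
n=19: →17(W), 12(W), 11(W) — all W, so L
n=20: →18(W), 13(W), 12(W) — all W, so L
n=21: →19(L), so W
n=22: →20(L), so W
n=23: →15(L), so W
n=24: →22(W), 17(W), 16(W) — all W, so L
n=25: →23(W), 18(W), 17(W) — all W, so L
n=26: →24(L), so W
n=27: →25(L), so W
n=28: →20(L), so W
n=29: →27(W), 22(W), 21(W) — all W, so L
n=30: →28(W), 23(W), 22(W) — all W, so L
n=31: →29(L), so W
n=32: →30(L), so W
n=33: →25(L), so W
n=34: →32(W), 27(W), 26(W) — all W, so L
n=35: →33(W), 28(W), 27(W) — all W, so L
n=36: →34(L), so W
n=37: →35(L), so W
L entries with 0 ≤ n ≤ 37: n = 0, 1, 4, 5, 10, 14, 15, 19, 20, 24, 25, 29, 30, 34, 35; that makes 15.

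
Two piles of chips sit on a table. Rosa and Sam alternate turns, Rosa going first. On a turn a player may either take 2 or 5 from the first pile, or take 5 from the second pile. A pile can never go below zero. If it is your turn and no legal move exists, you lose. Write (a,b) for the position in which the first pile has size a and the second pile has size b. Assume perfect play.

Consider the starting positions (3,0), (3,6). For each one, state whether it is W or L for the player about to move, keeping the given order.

(3,0): W, (3,6): L

Use the standard recursion: the mover loses at a terminal position; elsewhere, the mover wins exactly when some move hands the opponent an L position.
No move ever increases a pile, so every position that can arise here has a ≤ 3 and b ≤ 6; it is enough to label the cells with 0 ≤ a ≤ 3 and 0 ≤ b ≤ 6.
Every move lowers a or b (never raises either), so fill the grid row by row in increasing a, and left to right within a row: each cell's successors are then already labelled.
      b=0  b=1  b=2  b=3  b=4  b=5  b=6
a=0:    L    L    L    L    L    W    W
a=1:    L    L    L    L    L    W    W
a=2:    W    W    W    W    W    L    L
a=3:    W    W    W    W    W    L    L
Cells with no legal move (terminal, hence L): (0,0), (0,1), (0,2), (0,3), (0,4), (1,0), (1,1), (1,2), (1,3), (1,4).
The remaining L cells, each justified by listing all of its moves:
(2,5): only reaches (0,5)(W), (2,0)(W), all W → L
(2,6): only reaches (0,6)(W), (2,1)(W), all W → L
(3,5): only reaches (1,5)(W), (3,0)(W), all W → L
(3,6): only reaches (1,6)(W), (3,1)(W), all W → L
Every other cell has at least one move into one of the L cells above, so it is W.
(3,0): the move to (1,0) reaches an L cell, so W
(3,6): one of the L cells justified above, so L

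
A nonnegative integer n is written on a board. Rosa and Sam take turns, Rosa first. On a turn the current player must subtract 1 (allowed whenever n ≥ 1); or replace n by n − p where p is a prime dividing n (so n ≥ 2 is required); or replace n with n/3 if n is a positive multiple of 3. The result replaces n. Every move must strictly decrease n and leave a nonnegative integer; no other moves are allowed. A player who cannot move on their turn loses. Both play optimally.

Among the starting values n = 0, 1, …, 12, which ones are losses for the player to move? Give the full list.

Compute win/loss labels from the base case upward. A position with no move is L. Any other position is W if it can reach an L in one move, else L.
n=0: no move → L
n=1: can move to 0, which is L ⇒ W
n=2: can move to 0, which is L ⇒ W
n=3: can move to 0, which is L ⇒ W
n=4: moves to 2(W), 3(W); every one is W ⇒ L
n=5: can move to 0, which is L ⇒ W
n=6: can move to 4, which is L ⇒ W
n=7: can move to 0, which is L ⇒ W
n=8: moves to 6(W), 7(W); every one is W ⇒ L
n=9: can move to 8, which is L ⇒ W
n=10: can move to 8, which is L ⇒ W
n=11: can move to 0, which is L ⇒ W
n=12: can move to 4, which is L ⇒ W
Reading off the rows marked L gives the requested list; there are 3 such values of n.

0, 4, 8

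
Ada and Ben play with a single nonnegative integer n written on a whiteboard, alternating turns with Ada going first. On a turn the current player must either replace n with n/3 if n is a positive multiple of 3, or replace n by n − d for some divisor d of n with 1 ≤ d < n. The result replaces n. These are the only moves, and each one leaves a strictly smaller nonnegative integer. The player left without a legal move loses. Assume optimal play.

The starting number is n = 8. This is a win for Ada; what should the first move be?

Move to 4.

Classify positions by backward induction: terminal positions (no move available) are L. From any other position, the mover wins iff some move reaches an L.
n=0: no move → L
n=1: no move → L
n=2: can move to 1, which is L ⇒ W
n=3: can move to 1, which is L ⇒ W
n=4: moves to 2(W), 3(W); every one is W ⇒ L
n=5: can move to 4, which is L ⇒ W
n=6: can move to 4, which is L ⇒ W
n=7: the only move is to 6(W), a W ⇒ L
n=8: can move to 4, which is L ⇒ W
From 8, the L positions reachable in one move are: 4, 7. Any move reaching one of these is winning.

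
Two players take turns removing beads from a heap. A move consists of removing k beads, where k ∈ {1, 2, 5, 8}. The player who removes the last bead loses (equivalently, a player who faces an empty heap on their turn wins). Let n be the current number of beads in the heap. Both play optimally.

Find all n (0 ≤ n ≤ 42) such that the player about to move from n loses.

1, 4, 7, 10, 13, 16, 19, 22, 25, 28, 31, 34, 37, 40

Work bottom-up. With no move the player to move wins. Otherwise the position is W if at least one move leads to an L position for the opponent, and L if every move leads to a W.
n=0: no move; the opponent has just taken the last bead and therefore loses → W
n=1: only reaches 0(W), which is W → L
n=2: reaches L-position 1 → W
n=3: reaches L-position 1 → W
n=4: only reaches 3(W), 2(W), all W → L
n=5: reaches L-position 4 → W
n=6: reaches L-position 4 → W
n=7: only reaches 6(W), 5(W), 2(W), all W → L
n=8: reaches L-position 7 → W
n=9: reaches L-position 7 → W
n=10: only reaches 9(W), 8(W), 5(W), 2(W), all W → L
n=11: reaches L-position 10 → W
n=12: reaches L-position 10 → W
n=13: only reaches 12(W), 11(W), 8(W), 5(W), all W → L
n=14: reaches L-position 13 → W
n=15: reaches L-position 13 → W
n=16: only reaches 15(W), 14(W), 11(W), 8(W), all W → L
n=17: reaches L-position 16 → W
n=18: reaches L-position 16 → W
n=19: only reaches 18(W), 17(W), 14(W), 11(W), all W → L
n=20: reaches L-position 19 → W
n=21: reaches L-position 19 → W
n=22: only reaches 21(W), 20(W), 17(W), 14(W), all W → L
n=23: reaches L-position 22 → W
n=24: reaches L-position 22 → W
n=25: only reaches 24(W), 23(W), 20(W), 17(W), all W → L
n=26: reaches L-position 25 → W
n=27: reaches L-position 25 → W
n=28: only reaches 27(W), 26(W), 23(W), 20(W), all W → L
n=29: reaches L-position 28 → W
n=30: reaches L-position 28 → W
n=31: only reaches 30(W), 29(W), 26(W), 23(W), all W → L
n=32: reaches L-position 31 → W
n=33: reaches L-position 31 → W
n=34: only reaches 33(W), 32(W), 29(W), 26(W), all W → L
n=35: reaches L-position 34 → W
n=36: reaches L-position 34 → W
n=37: only reaches 36(W), 35(W), 32(W), 29(W), all W → L
n=38: reaches L-position 37 → W
n=39: reaches L-position 37 → W
n=40: only reaches 39(W), 38(W), 35(W), 32(W), all W → L
n=41: reaches L-position 40 → W
n=42: reaches L-position 40 → W
Reading off the rows marked L gives the requested list; there are 14 such values of n.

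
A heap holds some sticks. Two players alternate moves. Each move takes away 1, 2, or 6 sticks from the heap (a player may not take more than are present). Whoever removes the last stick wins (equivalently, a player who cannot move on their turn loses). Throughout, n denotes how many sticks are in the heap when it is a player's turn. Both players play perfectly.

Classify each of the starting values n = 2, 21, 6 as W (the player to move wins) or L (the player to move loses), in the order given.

2: W, 21: L, 6: W

Label each position W (a win for the player to move) or L (a loss). A position with no legal move is L; any other position is W exactly when some move reaches an L, and L when every move reaches a W.
n=0: no move → L
n=1: reaches L-position 0 → W
n=2: reaches L-position 0 → W
n=3: only reaches 2(W), 1(W), all W → L
n=4: reaches L-position 3 → W
n=5: reaches L-position 3 → W
n=6: reaches L-position 0 → W
n=7: only reaches 6(W), 5(W), 1(W), all W → L
n=8: reaches L-position 7 → W
n=9: reaches L-position 7 → W
n=10: only reaches 9(W), 8(W), 4(W), all W → L
n=11: reaches L-position 10 → W
n=12: reaches L-position 10 → W
n=13: reaches L-position 7 → W
n=14: only reaches 13(W), 12(W), 8(W), all W → L
n=15: reaches L-position 14 → W
n=16: reaches L-position 14 → W
n=17: only reaches 16(W), 15(W), 11(W), all W → L
n=18: reaches L-position 17 → W
n=19: reaches L-position 17 → W
n=20: reaches L-position 14 → W
n=21: only reaches 20(W), 19(W), 15(W), all W → L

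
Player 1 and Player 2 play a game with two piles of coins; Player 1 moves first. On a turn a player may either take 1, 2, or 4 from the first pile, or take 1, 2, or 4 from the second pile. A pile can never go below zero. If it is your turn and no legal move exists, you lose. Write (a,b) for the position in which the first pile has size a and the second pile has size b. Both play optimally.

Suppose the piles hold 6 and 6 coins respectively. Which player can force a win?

Player 2 wins.

Positions with no move are L. A position that does have a move is losing for the player to move precisely when every available move leads to a winning position for the opponent. Fill in the labels:
No move ever increases a pile, so every position that can arise here has a ≤ 6 and b ≤ 6; it is enough to label the cells with 0 ≤ a ≤ 6 and 0 ≤ b ≤ 6.
Every move lowers a or b (never raises either), so fill the grid row by row in increasing a, and left to right within a row: each cell's successors are then already labelled.
      b=0  b=1  b=2  b=3  b=4  b=5  b=6
a=0:    L    W    W    L    W    W    L
a=1:    W    L    W    W    L    W    W
a=2:    W    W    L    W    W    L    W
a=3:    L    W    W    L    W    W    L
a=4:    W    L    W    W    L    W    W
a=5:    W    W    L    W    W    L    W
a=6:    L    W    W    L    W    W    L
Cells with no legal move (terminal, hence L): (0,0).
The remaining L cells, each justified by listing all of its moves:
(0,3): moves to (0,2)(W), (0,1)(W); every one is W ⇒ L
(0,6): moves to (0,5)(W), (0,4)(W), (0,2)(W); every one is W ⇒ L
(1,1): moves to (0,1)(W), (1,0)(W); every one is W ⇒ L
(1,4): moves to (0,4)(W), (1,3)(W), (1,2)(W), (1,0)(W); every one is W ⇒ L
(2,2): moves to (1,2)(W), (0,2)(W), (2,1)(W), (2,0)(W); every one is W ⇒ L
(2,5): moves to (1,5)(W), (0,5)(W), (2,4)(W), (2,3)(W), (2,1)(W); every one is W ⇒ L
(3,0): moves to (2,0)(W), (1,0)(W); every one is W ⇒ L
(3,3): moves to (2,3)(W), (1,3)(W), (3,2)(W), (3,1)(W); every one is W ⇒ L
(3,6): moves to (2,6)(W), (1,6)(W), (3,5)(W), (3,4)(W), (3,2)(W); every one is W ⇒ L
(4,1): moves to (3,1)(W), (2,1)(W), (0,1)(W), (4,0)(W); every one is W ⇒ L
(4,4): moves to (3,4)(W), (2,4)(W), (0,4)(W), (4,3)(W), (4,2)(W), (4,0)(W); every one is W ⇒ L
(5,2): moves to (4,2)(W), (3,2)(W), (1,2)(W), (5,1)(W), (5,0)(W); every one is W ⇒ L
(5,5): moves to (4,5)(W), (3,5)(W), (1,5)(W), (5,4)(W), (5,3)(W), (5,1)(W); every one is W ⇒ L
(6,0): moves to (5,0)(W), (4,0)(W), (2,0)(W); every one is W ⇒ L
(6,3): moves to (5,3)(W), (4,3)(W), (2,3)(W), (6,2)(W), (6,1)(W); every one is W ⇒ L
(6,6): moves to (5,6)(W), (4,6)(W), (2,6)(W), (6,5)(W), (6,4)(W), (6,2)(W); every one is W ⇒ L
Every other cell has at least one move into one of the L cells above, so it is W.
The starting position (6,6) is L: whatever Player 1 does, the opponent receives a W position.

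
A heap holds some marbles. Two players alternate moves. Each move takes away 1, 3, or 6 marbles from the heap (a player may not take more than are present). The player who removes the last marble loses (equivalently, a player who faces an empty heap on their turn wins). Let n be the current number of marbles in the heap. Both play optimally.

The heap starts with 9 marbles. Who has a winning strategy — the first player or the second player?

The first player wins.

Label each position W (a win for the player to move) or L (a loss). A position with no legal move is W; any other position is W exactly when some move reaches an L, and L when every move reaches a W.
n=0: no move; the opponent has just taken the last marble and therefore loses → W
n=1: L (sole option 0(W) is W)
n=2: W (go to 1, an L position)
n=3: L (options 2(W), 0(W) are all W)
n=4: W (go to 3, an L position)
n=5: L (options 4(W), 2(W) are all W)
n=6: W (go to 5, an L position)
n=7: W (go to 1, an L position)
n=8: W (go to 5, an L position)
n=9: W (go to 3, an L position)
The starting position 9 is W: the player to move should remove 6, leaving 3, handing over an L position.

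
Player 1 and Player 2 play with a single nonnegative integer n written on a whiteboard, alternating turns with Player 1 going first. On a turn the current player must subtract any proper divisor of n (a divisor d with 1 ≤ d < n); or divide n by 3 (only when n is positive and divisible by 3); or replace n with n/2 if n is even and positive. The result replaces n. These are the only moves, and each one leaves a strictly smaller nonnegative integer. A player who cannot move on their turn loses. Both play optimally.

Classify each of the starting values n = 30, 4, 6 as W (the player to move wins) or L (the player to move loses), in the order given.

Classify positions by backward induction: terminal positions (no move available) are L. From any other position, the mover wins iff some move reaches an L.
n=0: no move → L
n=1: no move → L
n=2: reaches L-position 1 → W
n=3: reaches L-position 1 → W
n=4: only reaches 2(W), 3(W), all W → L
n=5: reaches L-position 4 → W
n=6: reaches L-position 4 → W
n=7: only reaches 6(W), which is W → L
n=8: reaches L-position 4 → W
n=9: only reaches 3(W), 6(W), 8(W), all W → L
n=10: reaches L-position 9 → W
n=11: only reaches 10(W), which is W → L
n=12: reaches L-position 4 → W
n=13: only reaches 12(W), which is W → L
n=14: reaches L-position 7 → W
n=15: only reaches 5(W), 10(W), 12(W), 14(W), all W → L
n=16: reaches L-position 15 → W
n=17: only reaches 16(W), which is W → L
n=18: reaches L-position 9 → W
n=19: only reaches 18(W), which is W → L
n=20: reaches L-position 15 → W
n=21: reaches L-position 7 → W
n=22: reaches L-position 11 → W
n=23: only reaches 22(W), which is W → L
n=24: reaches L-position 23 → W
n=25: only reaches 20(W), 24(W), all W → L
n=26: reaches L-position 13 → W
n=27: reaches L-position 9 → W
n=28: only reaches 14(W), 21(W), 24(W), 26(W), 27(W), all W → L
n=29: reaches L-position 28 → W
n=30: reaches L-position 15 → W

30: W, 4: L, 6: W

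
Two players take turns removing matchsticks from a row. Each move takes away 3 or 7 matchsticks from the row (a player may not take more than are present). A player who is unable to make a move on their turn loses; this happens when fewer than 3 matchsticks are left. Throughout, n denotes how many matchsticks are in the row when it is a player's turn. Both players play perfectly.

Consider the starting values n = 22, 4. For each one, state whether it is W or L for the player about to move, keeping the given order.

Work bottom-up. With no move the player to move loses. Otherwise the position is W if at least one move leads to an L position for the opponent, and L if every move leads to a W.
n=0: no move → L
n=1: no move → L
n=2: no move → L
n=3: reaches L-position 0 → W
n=4: reaches L-position 1 → W
n=5: reaches L-position 2 → W
n=6: only reaches 3(W), which is W → L
n=7: reaches L-position 0 → W
n=8: reaches L-position 1 → W
n=9: reaches L-position 6 → W
n=10: only reaches 7(W), 3(W), all W → L
n=11: only reaches 8(W), 4(W), all W → L
n=12: only reaches 9(W), 5(W), all W → L
n=13: reaches L-position 10 → W
n=14: reaches L-position 11 → W
n=15: reaches L-position 12 → W
n=16: only reaches 13(W), 9(W), all W → L
n=17: reaches L-position 10 → W
n=18: reaches L-position 11 → W
n=19: reaches L-position 16 → W
n=20: only reaches 17(W), 13(W), all W → L
n=21: only reaches 18(W), 14(W), all W → L
n=22: only reaches 19(W), 15(W), all W → L

22: L, 4: W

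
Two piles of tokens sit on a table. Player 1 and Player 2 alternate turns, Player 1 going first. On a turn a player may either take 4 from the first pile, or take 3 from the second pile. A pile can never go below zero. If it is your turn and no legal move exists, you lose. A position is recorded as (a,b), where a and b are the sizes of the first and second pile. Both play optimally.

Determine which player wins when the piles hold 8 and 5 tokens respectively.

Label each position W (a win for the player to move) or L (a loss). A position with no legal move is L; any other position is W exactly when some move reaches an L, and L when every move reaches a W.
No move ever increases a pile, so every position that can arise here has a ≤ 8 and b ≤ 5; it is enough to label the cells with 0 ≤ a ≤ 8 and 0 ≤ b ≤ 5.
Every move lowers a or b (never raises either), so fill the grid row by row in increasing a, and left to right within a row: each cell's successors are then already labelled.
      b=0  b=1  b=2  b=3  b=4  b=5
a=0:    L    L    L    W    W    W
a=1:    L    L    L    W    W    W
a=2:    L    L    L    W    W    W
a=3:    L    L    L    W    W    W
a=4:    W    W    W    L    L    L
a=5:    W    W    W    L    L    L
a=6:    W    W    W    L    L    L
a=7:    W    W    W    L    L    L
a=8:    L    L    L    W    W    W
Cells with no legal move (terminal, hence L): (0,0), (0,1), (0,2), (1,0), (1,1), (1,2), (2,0), (2,1), (2,2), (3,0), (3,1), (3,2).
The remaining L cells, each justified by listing all of its moves:
(4,3): only reaches (0,3)(W), (4,0)(W), all W → L
(4,4): only reaches (0,4)(W), (4,1)(W), all W → L
(4,5): only reaches (0,5)(W), (4,2)(W), all W → L
(5,3): only reaches (1,3)(W), (5,0)(W), all W → L
(5,4): only reaches (1,4)(W), (5,1)(W), all W → L
(5,5): only reaches (1,5)(W), (5,2)(W), all W → L
(6,3): only reaches (2,3)(W), (6,0)(W), all W → L
(6,4): only reaches (2,4)(W), (6,1)(W), all W → L
(6,5): only reaches (2,5)(W), (6,2)(W), all W → L
(7,3): only reaches (3,3)(W), (7,0)(W), all W → L
(7,4): only reaches (3,4)(W), (7,1)(W), all W → L
(7,5): only reaches (3,5)(W), (7,2)(W), all W → L
(8,0): only reaches (4,0)(W), which is W → L
(8,1): only reaches (4,1)(W), which is W → L
(8,2): only reaches (4,2)(W), which is W → L
Every other cell has at least one move into one of the L cells above, so it is W.
From (8,5) Player 1 can move to (4,5), reaching an L position.

Player 1 wins.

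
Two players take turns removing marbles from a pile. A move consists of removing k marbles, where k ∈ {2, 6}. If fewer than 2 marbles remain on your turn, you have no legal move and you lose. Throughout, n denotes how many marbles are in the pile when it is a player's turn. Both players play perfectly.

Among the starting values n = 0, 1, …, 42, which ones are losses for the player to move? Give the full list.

0, 1, 4, 5, 8, 9, 12, 13, 16, 17, 20, 21, 24, 25, 28, 29, 32, 33, 36, 37, 40, 41

Classify positions by backward induction: terminal positions (no move available) are L. From any other position, the mover wins iff some move reaches an L.
n=0: no move → L
n=1: no move → L
n=2: W (go to 0, an L position)
n=3: W (go to 1, an L position)
n=4: L (sole option 2(W) is W)
n=5: L (sole option 3(W) is W)
n=6: W (go to 4, an L position)
n=7: W (go to 5, an L position)
n=8: L (options 6(W), 2(W) are all W)
n=9: L (options 7(W), 3(W) are all W)
n=10: W (go to 8, an L position)
n=11: W (go to 9, an L position)
n=12: L (options 10(W), 6(W) are all W)
n=13: L (options 11(W), 7(W) are all W)
n=14: W (go to 12, an L position)
n=15: W (go to 13, an L position)
n=16: L (options 14(W), 10(W) are all W)
n=17: L (options 15(W), 11(W) are all W)
n=18: W (go to 16, an L position)
n=19: W (go to 17, an L position)
n=20: L (options 18(W), 14(W) are all W)
n=21: L (options 19(W), 15(W) are all W)
n=22: W (go to 20, an L position)
n=23: W (go to 21, an L position)
n=24: L (options 22(W), 18(W) are all W)
n=25: L (options 23(W), 19(W) are all W)
n=26: W (go to 24, an L position)
n=27: W (go to 25, an L position)
n=28: L (options 26(W), 22(W) are all W)
n=29: L (options 27(W), 23(W) are all W)
n=30: W (go to 28, an L position)
n=31: W (go to 29, an L position)
n=32: L (options 30(W), 26(W) are all W)
n=33: L (options 31(W), 27(W) are all W)
n=34: W (go to 32, an L position)
n=35: W (go to 33, an L position)
n=36: L (options 34(W), 30(W) are all W)
n=37: L (options 35(W), 31(W) are all W)
n=38: W (go to 36, an L position)
n=39: W (go to 37, an L position)
n=40: L (options 38(W), 34(W) are all W)
n=41: L (options 39(W), 35(W) are all W)
n=42: W (go to 40, an L position)
Reading off the rows marked L gives the requested list; there are 22 such values of n.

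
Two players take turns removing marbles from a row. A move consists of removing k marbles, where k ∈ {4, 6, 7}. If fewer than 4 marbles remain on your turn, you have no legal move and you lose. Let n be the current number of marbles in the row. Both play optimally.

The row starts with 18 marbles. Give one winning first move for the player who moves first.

Positions with no move are L. A position that does have a move is losing for the player to move precisely when every available move leads to a winning position for the opponent. Fill in the labels:
n=0: no move → L
n=1: no move → L
n=2: no move → L
n=3: no move → L
n=4: reaches L-position 0 → W
n=5: reaches L-position 1 → W
n=6: reaches L-position 2 → W
n=7: reaches L-position 3 → W
n=8: reaches L-position 2 → W
n=9: reaches L-position 3 → W
n=10: reaches L-position 3 → W
n=11: only reaches 7(W), 5(W), 4(W), all W → L
n=12: only reaches 8(W), 6(W), 5(W), all W → L
n=13: only reaches 9(W), 7(W), 6(W), all W → L
n=14: only reaches 10(W), 8(W), 7(W), all W → L
n=15: reaches L-position 11 → W
n=16: reaches L-position 12 → W
n=17: reaches L-position 13 → W
n=18: reaches L-position 14 → W
From 18, the L positions reachable in one move are: 14, 12, 11. Any move reaching one of these is winning.

Remove 4, leaving 14.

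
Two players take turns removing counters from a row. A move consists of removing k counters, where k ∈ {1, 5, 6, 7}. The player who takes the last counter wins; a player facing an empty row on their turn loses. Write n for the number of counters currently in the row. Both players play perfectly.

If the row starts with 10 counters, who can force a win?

The first player wins.

Positions with no move are L. A position that does have a move is losing for the player to move precisely when every available move leads to a winning position for the opponent. Fill in the labels:
n=0: no move → L
n=1: can move to 0, which is L ⇒ W
n=2: the only move is to 1(W), a W ⇒ L
n=3: can move to 2, which is L ⇒ W
n=4: the only move is to 3(W), a W ⇒ L
n=5: can move to 4, which is L ⇒ W
n=6: can move to 0, which is L ⇒ W
n=7: can move to 2, which is L ⇒ W
n=8: can move to 2, which is L ⇒ W
n=9: can move to 4, which is L ⇒ W
n=10: can move to 4, which is L ⇒ W
The starting position 10 is W: the player to move should remove 6, leaving 4, handing over an L position.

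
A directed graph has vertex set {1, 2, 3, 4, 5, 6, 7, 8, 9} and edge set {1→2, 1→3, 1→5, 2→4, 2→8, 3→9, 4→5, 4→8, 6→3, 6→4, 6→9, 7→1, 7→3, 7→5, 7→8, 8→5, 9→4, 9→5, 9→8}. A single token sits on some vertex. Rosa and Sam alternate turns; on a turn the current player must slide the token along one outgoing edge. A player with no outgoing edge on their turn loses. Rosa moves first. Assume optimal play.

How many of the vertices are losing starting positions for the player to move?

3

Positions with no move are L. A position that does have a move is losing for the player to move precisely when every available move leads to a winning position for the opponent. Fill in the labels:
Every edge goes from a vertex to one that appears earlier in the order 5, 8, 4, 2, 9, 3, 6, 1, 7, so processing vertices in that order labels each vertex after all of its successors.
5: no outgoing edge → L
8: reaches L-position 5 → W
4: reaches L-position 5 → W
2: only reaches 4(W), 8(W), all W → L
9: reaches L-position 5 → W
3: only reaches 9(W), which is W → L
6: reaches L-position 3 → W
1: reaches L-position 3 → W
7: reaches L-position 3 → W
The L vertices are 2, 3, 5; that is 3 in all.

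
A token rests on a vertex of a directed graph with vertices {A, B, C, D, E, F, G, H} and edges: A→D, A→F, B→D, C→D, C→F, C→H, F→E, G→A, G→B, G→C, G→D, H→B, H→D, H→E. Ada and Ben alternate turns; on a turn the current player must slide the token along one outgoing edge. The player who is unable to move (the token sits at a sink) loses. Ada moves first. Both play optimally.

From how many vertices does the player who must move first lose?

Build the W/L table. Terminal = L. A non-terminal position is W if it has a move to some L; otherwise it is L.
Every edge goes from a vertex to one that appears earlier in the order E, D, B, H, F, A, C, G, so processing vertices in that order labels each vertex after all of its successors.
E: no outgoing edge → L
D: no outgoing edge → L
B: can move to D, which is L ⇒ W
H: can move to D, which is L ⇒ W
F: can move to E, which is L ⇒ W
A: can move to D, which is L ⇒ W
C: can move to D, which is L ⇒ W
G: can move to D, which is L ⇒ W
The L vertices are D, E; that is 2 in all.

2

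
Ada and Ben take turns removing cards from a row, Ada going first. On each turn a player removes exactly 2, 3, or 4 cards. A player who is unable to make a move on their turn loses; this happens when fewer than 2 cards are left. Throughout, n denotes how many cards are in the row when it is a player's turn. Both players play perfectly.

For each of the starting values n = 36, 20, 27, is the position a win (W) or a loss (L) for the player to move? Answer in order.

Label each position W (a win for the player to move) or L (a loss). A position with no legal move is L; any other position is W exactly when some move reaches an L, and L when every move reaches a W.
n=0: no move → L
n=1: no move → L
n=2: →0(L), so W
n=3: →1(L), so W
n=4: →1(L), so W
n=5: →1(L), so W
n=6: →4(W), 3(W), 2(W) — all W, so L
n=7: →5(W), 4(W), 3(W) — all W, so L
n=8: →6(L), so W
n=9: →7(L), so W
n=10: →7(L), so W
n=11: →7(L), so W
n=12: →10(W), 9(W), 8(W) — all W, so L
n=13: →11(W), 10(W), 9(W) — all W, so L
n=14: →12(L), so W
n=15: →13(L), so W
n=16: →13(L), so W
n=17: →13(L), so W
n=18: →16(W), 15(W), 14(W) — all W, so L
n=19: →17(W), 16(W), 15(W) — all W, so L
n=20: →18(L), so W
n=21: →19(L), so W
n=22: →19(L), so W
n=23: →19(L), so W
n=24: →22(W), 21(W), 20(W) — all W, so L
n=25: →23(W), 22(W), 21(W) — all W, so L
n=26: →24(L), so W
n=27: →25(L), so W
n=28: →25(L), so W
n=29: →25(L), so W
n=30: →28(W), 27(W), 26(W) — all W, so L
n=31: →29(W), 28(W), 27(W) — all W, so L
n=32: →30(L), so W
n=33: →31(L), so W
n=34: →31(L), so W
n=35: →31(L), so W
n=36: →34(W), 33(W), 32(W) — all W, so L

36: L, 20: W, 27: W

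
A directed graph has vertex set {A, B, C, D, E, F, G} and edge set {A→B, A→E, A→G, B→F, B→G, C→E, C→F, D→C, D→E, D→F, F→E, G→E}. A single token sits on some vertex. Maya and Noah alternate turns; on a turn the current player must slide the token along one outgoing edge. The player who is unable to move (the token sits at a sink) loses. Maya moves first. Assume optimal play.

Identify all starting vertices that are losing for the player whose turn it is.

Classify positions by backward induction: terminal positions (no move available) are L. From any other position, the mover wins iff some move reaches an L.
Every edge goes from a vertex to one that appears earlier in the order E, F, C, D, G, B, A, so processing vertices in that order labels each vertex after all of its successors.
E: no outgoing edge → L
F: can move to E, which is L ⇒ W
C: can move to E, which is L ⇒ W
D: can move to E, which is L ⇒ W
G: can move to E, which is L ⇒ W
B: moves to G(W), F(W); every one is W ⇒ L
A: can move to B, which is L ⇒ W
The losing starting vertices are exactly the entries labelled L in this table (2 of them).

B, E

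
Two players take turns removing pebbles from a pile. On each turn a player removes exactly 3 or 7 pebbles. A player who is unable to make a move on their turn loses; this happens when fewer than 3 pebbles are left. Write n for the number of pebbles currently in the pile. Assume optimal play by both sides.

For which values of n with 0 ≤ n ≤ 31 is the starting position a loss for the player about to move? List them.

Work bottom-up. With no move the player to move loses. Otherwise the position is W if at least one move leads to an L position for the opponent, and L if every move leads to a W.
n=0: no move → L
n=1: no move → L
n=2: no move → L
n=3: reaches L-position 0 → W
n=4: reaches L-position 1 → W
n=5: reaches L-position 2 → W
n=6: only reaches 3(W), which is W → L
n=7: reaches L-position 0 → W
n=8: reaches L-position 1 → W
n=9: reaches L-position 6 → W
n=10: only reaches 7(W), 3(W), all W → L
n=11: only reaches 8(W), 4(W), all W → L
n=12: only reaches 9(W), 5(W), all W → L
n=13: reaches L-position 10 → W
n=14: reaches L-position 11 → W
n=15: reaches L-position 12 → W
n=16: only reaches 13(W), 9(W), all W → L
n=17: reaches L-position 10 → W
n=18: reaches L-position 11 → W
n=19: reaches L-position 16 → W
n=20: only reaches 17(W), 13(W), all W → L
n=21: only reaches 18(W), 14(W), all W → L
n=22: only reaches 19(W), 15(W), all W → L
n=23: reaches L-position 20 → W
n=24: reaches L-position 21 → W
n=25: reaches L-position 22 → W
n=26: only reaches 23(W), 19(W), all W → L
n=27: reaches L-position 20 → W
n=28: reaches L-position 21 → W
n=29: reaches L-position 26 → W
n=30: only reaches 27(W), 23(W), all W → L
n=31: only reaches 28(W), 24(W), all W → L
Reading off the rows marked L gives the requested list; there are 14 such values of n.

0, 1, 2, 6, 10, 11, 12, 16, 20, 21, 22, 26, 30, 31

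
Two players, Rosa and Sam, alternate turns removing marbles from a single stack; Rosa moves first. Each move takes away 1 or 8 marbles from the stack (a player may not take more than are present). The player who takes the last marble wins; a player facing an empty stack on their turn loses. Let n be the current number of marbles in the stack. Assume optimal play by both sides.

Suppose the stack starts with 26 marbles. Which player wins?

Use the standard recursion: the mover loses at a terminal position; elsewhere, the mover wins exactly when some move hands the opponent an L position.
n=0: no move → L
n=1: reaches L-position 0 → W
n=2: only reaches 1(W), which is W → L
n=3: reaches L-position 2 → W
n=4: only reaches 3(W), which is W → L
n=5: reaches L-position 4 → W
n=6: only reaches 5(W), which is W → L
n=7: reaches L-position 6 → W
n=8: reaches L-position 0 → W
n=9: only reaches 8(W), 1(W), all W → L
n=10: reaches L-position 9 → W
n=11: only reaches 10(W), 3(W), all W → L
n=12: reaches L-position 11 → W
n=13: only reaches 12(W), 5(W), all W → L
n=14: reaches L-position 13 → W
n=15: only reaches 14(W), 7(W), all W → L
n=16: reaches L-position 15 → W
n=17: reaches L-position 9 → W
n=18: only reaches 17(W), 10(W), all W → L
n=19: reaches L-position 18 → W
n=20: only reaches 19(W), 12(W), all W → L
n=21: reaches L-position 20 → W
n=22: only reaches 21(W), 14(W), all W → L
n=23: reaches L-position 22 → W
n=24: only reaches 23(W), 16(W), all W → L
n=25: reaches L-position 24 → W
n=26: reaches L-position 18 → W
The starting position 26 is W: Rosa should remove 8, leaving 18, handing over an L position.

Rosa wins.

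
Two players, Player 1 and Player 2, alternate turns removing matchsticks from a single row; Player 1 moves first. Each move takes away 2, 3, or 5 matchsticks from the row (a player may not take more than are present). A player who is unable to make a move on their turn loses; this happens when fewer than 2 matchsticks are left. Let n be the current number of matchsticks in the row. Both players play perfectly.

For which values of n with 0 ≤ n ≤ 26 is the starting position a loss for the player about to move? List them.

Use the standard recursion: the mover loses at a terminal position; elsewhere, the mover wins exactly when some move hands the opponent an L position.
n=0: no move → L
n=1: no move → L
n=2: can move to 0, which is L ⇒ W
n=3: can move to 1, which is L ⇒ W
n=4: can move to 1, which is L ⇒ W
n=5: can move to 0, which is L ⇒ W
n=6: can move to 1, which is L ⇒ W
n=7: moves to 5(W), 4(W), 2(W); every one is W ⇒ L
n=8: moves to 6(W), 5(W), 3(W); every one is W ⇒ L
n=9: can move to 7, which is L ⇒ W
n=10: can move to 8, which is L ⇒ W
n=11: can move to 8, which is L ⇒ W
n=12: can move to 7, which is L ⇒ W
n=13: can move to 8, which is L ⇒ W
n=14: moves to 12(W), 11(W), 9(W); every one is W ⇒ L
n=15: moves to 13(W), 12(W), 10(W); every one is W ⇒ L
n=16: can move to 14, which is L ⇒ W
n=17: can move to 15, which is L ⇒ W
n=18: can move to 15, which is L ⇒ W
n=19: can move to 14, which is L ⇒ W
n=20: can move to 15, which is L ⇒ W
n=21: moves to 19(W), 18(W), 16(W); every one is W ⇒ L
n=22: moves to 20(W), 19(W), 17(W); every one is W ⇒ L
n=23: can move to 21, which is L ⇒ W
n=24: can move to 22, which is L ⇒ W
n=25: can move to 22, which is L ⇒ W
n=26: can move to 21, which is L ⇒ W
Reading off the rows marked L gives the requested list; there are 8 such values of n.

0, 1, 7, 8, 14, 15, 21, 22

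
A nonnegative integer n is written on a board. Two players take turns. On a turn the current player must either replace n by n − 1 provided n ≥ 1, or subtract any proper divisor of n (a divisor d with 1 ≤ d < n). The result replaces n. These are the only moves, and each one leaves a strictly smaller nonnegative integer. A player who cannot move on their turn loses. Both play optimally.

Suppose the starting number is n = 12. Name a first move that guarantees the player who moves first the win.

Move to 9.

Label each position W (a win for the player to move) or L (a loss). A position with no legal move is L; any other position is W exactly when some move reaches an L, and L when every move reaches a W.
n=0: no move → L
n=1: →0(L), so W
n=2: →1(W) only, which is W, so L
n=3: →2(L), so W
n=4: →2(L), so W
n=5: →4(W) only, which is W, so L
n=6: →5(L), so W
n=7: →6(W) only, which is W, so L
n=8: →7(L), so W
n=9: →6(W), 8(W) — all W, so L
n=10: →5(L), so W
n=11: →10(W) only, which is W, so L
n=12: →9(L), so W
From 12, the L positions reachable in one move are: 9, 11. Any move reaching one of these is winning.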